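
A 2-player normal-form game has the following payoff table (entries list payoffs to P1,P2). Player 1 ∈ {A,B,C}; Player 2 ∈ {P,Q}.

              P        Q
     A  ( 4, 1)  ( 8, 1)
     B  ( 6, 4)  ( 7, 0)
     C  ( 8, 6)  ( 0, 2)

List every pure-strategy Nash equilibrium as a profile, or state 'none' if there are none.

NE set: (A,Q), (C,P)

(A,P): not NE [P1→C gives 8>4]
(A,Q): NE
(B,P): not NE [P1→C gives 8>6]
(B,Q): not NE [P1→A gives 8>7; P2→P gives 4>0]
(C,P): NE
(C,Q): not NE [P1→A gives 8>0; P2→P gives 6>2]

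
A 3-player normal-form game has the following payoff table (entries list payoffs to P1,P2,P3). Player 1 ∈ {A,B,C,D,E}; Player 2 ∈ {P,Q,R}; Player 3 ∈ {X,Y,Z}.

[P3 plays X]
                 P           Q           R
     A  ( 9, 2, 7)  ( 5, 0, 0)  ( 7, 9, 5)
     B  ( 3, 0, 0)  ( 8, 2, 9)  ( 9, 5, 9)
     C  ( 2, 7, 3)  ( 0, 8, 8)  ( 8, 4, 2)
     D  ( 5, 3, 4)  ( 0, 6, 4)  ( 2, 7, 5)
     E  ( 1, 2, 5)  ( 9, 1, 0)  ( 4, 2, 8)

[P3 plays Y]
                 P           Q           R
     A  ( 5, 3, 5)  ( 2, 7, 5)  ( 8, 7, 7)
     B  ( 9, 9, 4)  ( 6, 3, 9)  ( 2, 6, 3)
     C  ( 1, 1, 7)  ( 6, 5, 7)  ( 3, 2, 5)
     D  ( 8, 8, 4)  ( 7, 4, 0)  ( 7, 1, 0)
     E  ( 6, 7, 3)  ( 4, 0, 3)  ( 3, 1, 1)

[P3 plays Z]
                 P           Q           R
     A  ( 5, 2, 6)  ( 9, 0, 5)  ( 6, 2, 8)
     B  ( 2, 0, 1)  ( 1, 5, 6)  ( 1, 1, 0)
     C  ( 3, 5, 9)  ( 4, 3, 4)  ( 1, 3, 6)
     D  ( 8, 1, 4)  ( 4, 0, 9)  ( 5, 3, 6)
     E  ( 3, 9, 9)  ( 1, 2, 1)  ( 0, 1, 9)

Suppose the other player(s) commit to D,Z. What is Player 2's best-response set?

u_2(P vs D,Z) = 1
u_2(Q vs D,Z) = 0
u_2(R vs D,Z) = 3
max payoff 3 at {R}

P2 best: {R}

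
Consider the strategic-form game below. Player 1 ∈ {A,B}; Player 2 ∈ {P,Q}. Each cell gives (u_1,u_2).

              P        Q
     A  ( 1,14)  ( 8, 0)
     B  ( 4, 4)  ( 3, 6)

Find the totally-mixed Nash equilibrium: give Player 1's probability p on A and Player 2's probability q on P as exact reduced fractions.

P1 indiff ⇒ q·1+(1-q)·8 = q·4+(1-q)·3 ⇒ q(-3) = (1-q)(-5) ⇒ q = 5/8
P2 indiff ⇒ p·14+(1-p)·4 = p·0+(1-p)·6 ⇒ p(14) = (1-p)(2) ⇒ p = 1/8

(p,q) = (1/8, 5/8)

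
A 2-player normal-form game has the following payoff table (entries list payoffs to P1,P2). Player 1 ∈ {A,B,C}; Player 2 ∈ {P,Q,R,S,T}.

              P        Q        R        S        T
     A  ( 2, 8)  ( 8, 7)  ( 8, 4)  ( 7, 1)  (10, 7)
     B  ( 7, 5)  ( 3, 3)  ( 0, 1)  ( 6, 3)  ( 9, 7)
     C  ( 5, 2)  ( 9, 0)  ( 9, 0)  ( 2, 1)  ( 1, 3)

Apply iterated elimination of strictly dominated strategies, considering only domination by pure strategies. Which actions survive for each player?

Remaining: P1:{A,B} P2:{P,T}

P2 drop Q (P beats it: A:8>7 B:5>3 C:2>0)
P2 drop R (P beats it: A:8>4 B:5>1 C:2>0)
P1 drop C (B beats it: P:7>5 S:6>2 T:9>1)
P2 drop S (P beats it: A:8>1 B:5>3)
P1→{A,B} P2→{P,T}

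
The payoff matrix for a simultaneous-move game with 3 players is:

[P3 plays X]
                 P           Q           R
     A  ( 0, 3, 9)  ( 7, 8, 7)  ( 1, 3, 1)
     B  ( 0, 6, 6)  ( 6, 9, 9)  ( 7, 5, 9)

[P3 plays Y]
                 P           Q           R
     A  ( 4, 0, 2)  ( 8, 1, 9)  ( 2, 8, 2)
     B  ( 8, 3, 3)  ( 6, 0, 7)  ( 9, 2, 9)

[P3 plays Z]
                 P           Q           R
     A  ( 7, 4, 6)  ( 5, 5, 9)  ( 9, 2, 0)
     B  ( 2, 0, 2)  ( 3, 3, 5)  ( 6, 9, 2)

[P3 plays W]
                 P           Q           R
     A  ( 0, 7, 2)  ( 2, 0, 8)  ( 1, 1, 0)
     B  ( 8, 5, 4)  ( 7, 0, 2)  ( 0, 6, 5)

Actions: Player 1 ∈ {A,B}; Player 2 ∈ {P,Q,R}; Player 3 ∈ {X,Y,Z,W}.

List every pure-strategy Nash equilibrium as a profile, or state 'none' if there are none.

(A,P,X): not NE [P2→Q gives 8>3]
(A,P,Y): not NE [P1→B gives 8>4; P2→R gives 8>0; P3→X gives 9>2]
(A,P,Z): not NE [P2→Q gives 5>4; P3→X gives 9>6]
(A,P,W): not NE [P1→B gives 8>0; P3→X gives 9>2]
(A,Q,X): not NE [P3→Z gives 9>7]
(A,Q,Y): not NE [P2→R gives 8>1]
(A,Q,Z): NE
(A,Q,W): not NE [P1→B gives 7>2; P2→P gives 7>0; P3→Z gives 9>8]
(A,R,X): not NE [P1→B gives 7>1; P2→Q gives 8>3; P3→Y gives 2>1]
(A,R,Y): not NE [P1→B gives 9>2]
(A,R,Z): not NE [P2→Q gives 5>2; P3→Y gives 2>0]
(A,R,W): not NE [P2→P gives 7>1; P3→Y gives 2>0]
(B,P,X): not NE [P2→Q gives 9>6]
(B,P,Y): not NE [P3→X gives 6>3]
(B,P,Z): not NE [P1→A gives 7>2; P2→R gives 9>0; P3→X gives 6>2]
(B,P,W): not NE [P2→R gives 6>5; P3→X gives 6>4]
(B,Q,X): not NE [P1→A gives 7>6]
(B,Q,Y): not NE [P1→A gives 8>6; P2→P gives 3>0; P3→X gives 9>7]
(B,Q,Z): not NE [P1→A gives 5>3; P2→R gives 9>3; P3→X gives 9>5]
(B,Q,W): not NE [P2→R gives 6>0; P3→X gives 9>2]
(B,R,X): not NE [P2→Q gives 9>5]
(B,R,Y): not NE [P2→P gives 3>2]
(B,R,Z): not NE [P1→A gives 9>6; P3→Y gives 9>2]
(B,R,W): not NE [P1→A gives 1>0; P3→Y gives 9>5]

Nash profiles: (A,Q,Z)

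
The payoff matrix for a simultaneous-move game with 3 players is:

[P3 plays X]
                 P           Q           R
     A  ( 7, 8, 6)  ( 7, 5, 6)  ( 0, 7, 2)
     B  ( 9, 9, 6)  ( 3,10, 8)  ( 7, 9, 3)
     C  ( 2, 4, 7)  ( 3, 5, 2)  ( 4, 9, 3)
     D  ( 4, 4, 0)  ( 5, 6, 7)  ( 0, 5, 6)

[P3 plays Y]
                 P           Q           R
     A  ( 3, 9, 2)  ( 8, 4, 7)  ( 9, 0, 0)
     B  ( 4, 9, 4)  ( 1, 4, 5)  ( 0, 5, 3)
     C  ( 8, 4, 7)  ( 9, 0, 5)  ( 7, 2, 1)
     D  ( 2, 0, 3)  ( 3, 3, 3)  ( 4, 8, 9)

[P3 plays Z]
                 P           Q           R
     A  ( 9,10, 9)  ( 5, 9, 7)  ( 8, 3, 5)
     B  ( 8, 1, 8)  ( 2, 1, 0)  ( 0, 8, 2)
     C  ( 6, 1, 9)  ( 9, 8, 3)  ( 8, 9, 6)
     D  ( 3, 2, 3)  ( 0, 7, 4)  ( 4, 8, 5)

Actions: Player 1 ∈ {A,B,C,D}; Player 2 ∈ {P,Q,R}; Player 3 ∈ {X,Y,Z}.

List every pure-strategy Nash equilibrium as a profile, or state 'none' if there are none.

(A,P,X): not NE [P1→B gives 9>7; P3→Z gives 9>6]
(A,P,Y): not NE [P1→C gives 8>3; P3→Z gives 9>2]
(A,P,Z): NE
(A,Q,X): not NE [P2→P gives 8>5; P3→Z gives 7>6]
(A,Q,Y): not NE [P1→C gives 9>8; P2→P gives 9>4]
(A,Q,Z): not NE [P1→C gives 9>5; P2→P gives 10>9]
(A,R,X): not NE [P1→B gives 7>0; P2→P gives 8>7; P3→Z gives 5>2]
(A,R,Y): not NE [P2→P gives 9>0; P3→Z gives 5>0]
(A,R,Z): not NE [P2→P gives 10>3]
(B,P,X): not NE [P2→Q gives 10>9; P3→Z gives 8>6]
(B,P,Y): not NE [P1→C gives 8>4; P3→Z gives 8>4]
(B,P,Z): not NE [P1→A gives 9>8; P2→R gives 8>1]
(B,Q,X): not NE [P1→A gives 7>3]
(B,Q,Y): not NE [P1→C gives 9>1; P2→P gives 9>4; P3→X gives 8>5]
(B,Q,Z): not NE [P1→C gives 9>2; P2→R gives 8>1; P3→X gives 8>0]
(B,R,X): not NE [P2→Q gives 10>9]
(B,R,Y): not NE [P1→A gives 9>0; P2→P gives 9>5]
(B,R,Z): not NE [P1→C gives 8>0; P3→Y gives 3>2]
(C,P,X): not NE [P1→B gives 9>2; P2→R gives 9>4; P3→Z gives 9>7]
(C,P,Y): not NE [P3→Z gives 9>7]
(C,P,Z): not NE [P1→A gives 9>6; P2→R gives 9>1]
(C,Q,X): not NE [P1→A gives 7>3; P2→R gives 9>5; P3→Y gives 5>2]
(C,Q,Y): not NE [P2→P gives 4>0]
(C,Q,Z): not NE [P2→R gives 9>8; P3→Y gives 5>3]
(C,R,X): not NE [P1→B gives 7>4; P3→Z gives 6>3]
(C,R,Y): not NE [P1→A gives 9>7; P2→P gives 4>2; P3→Z gives 6>1]
(C,R,Z): NE
(D,P,X): not NE [P1→B gives 9>4; P2→Q gives 6>4; P3→Z gives 3>0]
(D,P,Y): not NE [P1→C gives 8>2; P2→R gives 8>0]
(D,P,Z): not NE [P1→A gives 9>3; P2→R gives 8>2]
(D,Q,X): not NE [P1→A gives 7>5]
(D,Q,Y): not NE [P1→C gives 9>3; P2→R gives 8>3; P3→X gives 7>3]
(D,Q,Z): not NE [P1→C gives 9>0; P2→R gives 8>7; P3→X gives 7>4]
(D,R,X): not NE [P1→B gives 7>0; P2→Q gives 6>5; P3→Y gives 9>6]
(D,R,Y): not NE [P1→A gives 9>4]
(D,R,Z): not NE [P1→C gives 8>4; P3→Y gives 9>5]

PSNE = {(A,P,Z), (C,R,Z)}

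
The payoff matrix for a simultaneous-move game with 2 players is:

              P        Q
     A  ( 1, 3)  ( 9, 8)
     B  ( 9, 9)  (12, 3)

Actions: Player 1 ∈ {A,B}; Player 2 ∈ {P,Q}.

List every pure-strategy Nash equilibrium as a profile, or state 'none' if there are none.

(A,P): not NE [P1→B gives 9>1; P2→Q gives 8>3]
(A,Q): not NE [P1→B gives 12>9]
(B,P): NE
(B,Q): not NE [P2→P gives 9>3]

Nash profiles: (B,P)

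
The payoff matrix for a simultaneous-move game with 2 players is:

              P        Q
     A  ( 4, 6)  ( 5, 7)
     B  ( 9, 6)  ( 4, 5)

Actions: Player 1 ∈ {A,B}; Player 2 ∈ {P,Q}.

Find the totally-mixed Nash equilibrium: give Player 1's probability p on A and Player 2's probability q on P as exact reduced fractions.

P1 indiff ⇒ q·4+(1-q)·5 = q·9+(1-q)·4 ⇒ q(-5) = (1-q)(-1) ⇒ q = 1/6
P2 indiff ⇒ p·6+(1-p)·6 = p·7+(1-p)·5 ⇒ p(-1) = (1-p)(-1) ⇒ p = 1/2

p=1/2, q=1/6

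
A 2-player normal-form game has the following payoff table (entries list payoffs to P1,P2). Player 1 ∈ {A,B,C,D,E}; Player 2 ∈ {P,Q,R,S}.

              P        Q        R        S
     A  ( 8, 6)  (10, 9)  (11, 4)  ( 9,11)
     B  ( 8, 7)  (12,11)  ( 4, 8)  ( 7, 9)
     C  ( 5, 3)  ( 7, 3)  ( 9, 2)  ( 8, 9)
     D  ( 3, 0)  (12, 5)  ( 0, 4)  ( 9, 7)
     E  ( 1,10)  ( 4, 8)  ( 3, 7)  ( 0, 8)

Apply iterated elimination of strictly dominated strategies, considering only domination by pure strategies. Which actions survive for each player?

P1 drop C (A beats it: P:8>5 Q:10>7 R:11>9 S:9>8)
P1 drop E (A beats it: P:8>1 Q:10>4 R:11>3 S:9>0)
P2 drop P (Q beats it: A:9>6 B:11>7 D:5>0)
P2 drop R (Q beats it: A:9>4 B:11>8 D:5>4)
P1→{A,B,D} P2→{Q,S}

Remaining: P1:{A,B,D} P2:{Q,S}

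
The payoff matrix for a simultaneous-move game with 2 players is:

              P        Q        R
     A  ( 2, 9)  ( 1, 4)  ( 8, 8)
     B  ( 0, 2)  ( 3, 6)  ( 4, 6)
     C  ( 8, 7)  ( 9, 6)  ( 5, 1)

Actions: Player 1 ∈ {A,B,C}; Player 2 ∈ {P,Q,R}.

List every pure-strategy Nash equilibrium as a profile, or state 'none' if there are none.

Nash profiles: (C,P)

(A,P): not NE [P1→C gives 8>2]
(A,Q): not NE [P1→C gives 9>1; P2→P gives 9>4]
(A,R): not NE [P2→P gives 9>8]
(B,P): not NE [P1→C gives 8>0; P2→R gives 6>2]
(B,Q): not NE [P1→C gives 9>3]
(B,R): not NE [P1→A gives 8>4]
(C,P): NE
(C,Q): not NE [P2→P gives 7>6]
(C,R): not NE [P1→A gives 8>5; P2→P gives 7>1]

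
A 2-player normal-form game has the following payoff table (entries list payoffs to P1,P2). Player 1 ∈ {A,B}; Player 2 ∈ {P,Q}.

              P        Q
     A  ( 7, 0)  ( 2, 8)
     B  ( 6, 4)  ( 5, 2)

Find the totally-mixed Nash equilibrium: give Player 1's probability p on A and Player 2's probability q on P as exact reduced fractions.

P1 indiff ⇒ q·7+(1-q)·2 = q·6+(1-q)·5 ⇒ q(1) = (1-q)(3) ⇒ q = 3/4
P2 indiff ⇒ p·0+(1-p)·4 = p·8+(1-p)·2 ⇒ p(-8) = (1-p)(-2) ⇒ p = 1/5

(p,q) = (1/5, 3/4)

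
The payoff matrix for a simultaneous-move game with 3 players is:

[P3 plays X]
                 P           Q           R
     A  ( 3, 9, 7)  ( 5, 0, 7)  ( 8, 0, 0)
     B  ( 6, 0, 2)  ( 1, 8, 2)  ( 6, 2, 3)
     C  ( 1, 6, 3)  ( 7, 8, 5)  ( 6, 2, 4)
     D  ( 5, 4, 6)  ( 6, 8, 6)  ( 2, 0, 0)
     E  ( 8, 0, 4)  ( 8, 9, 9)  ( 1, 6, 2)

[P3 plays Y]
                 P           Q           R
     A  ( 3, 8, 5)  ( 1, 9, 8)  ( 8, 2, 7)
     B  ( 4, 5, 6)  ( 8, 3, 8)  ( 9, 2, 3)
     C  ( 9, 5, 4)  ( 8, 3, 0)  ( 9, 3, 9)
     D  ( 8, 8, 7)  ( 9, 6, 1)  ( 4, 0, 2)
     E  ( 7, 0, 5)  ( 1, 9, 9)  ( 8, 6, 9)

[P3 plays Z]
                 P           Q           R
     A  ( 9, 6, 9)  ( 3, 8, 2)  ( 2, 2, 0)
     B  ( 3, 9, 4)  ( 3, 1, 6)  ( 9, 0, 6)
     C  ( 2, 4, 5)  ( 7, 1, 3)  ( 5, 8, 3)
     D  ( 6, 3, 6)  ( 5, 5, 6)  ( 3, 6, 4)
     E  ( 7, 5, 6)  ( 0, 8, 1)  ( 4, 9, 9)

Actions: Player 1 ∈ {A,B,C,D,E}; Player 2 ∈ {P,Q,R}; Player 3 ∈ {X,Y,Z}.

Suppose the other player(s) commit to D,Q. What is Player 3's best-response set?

P3 best: {X,Z}

u_3(X vs D,Q) = 6
u_3(Y vs D,Q) = 1
u_3(Z vs D,Q) = 6
max payoff 6 at {X,Z}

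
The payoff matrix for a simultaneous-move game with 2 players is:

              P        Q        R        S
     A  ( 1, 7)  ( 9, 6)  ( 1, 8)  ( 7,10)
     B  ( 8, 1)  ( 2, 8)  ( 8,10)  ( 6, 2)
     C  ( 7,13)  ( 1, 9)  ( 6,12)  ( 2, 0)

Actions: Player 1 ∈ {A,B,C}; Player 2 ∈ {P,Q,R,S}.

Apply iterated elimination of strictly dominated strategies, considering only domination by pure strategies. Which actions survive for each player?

P1 drop C (B beats it: P:8>7 Q:2>1 R:8>6 S:6>2)
P2 drop P (R beats it: A:8>7 B:10>1)
P2 drop Q (R beats it: A:8>6 B:10>8)
P1→{A,B} P2→{R,S}

Remaining: P1:{A,B} P2:{R,S}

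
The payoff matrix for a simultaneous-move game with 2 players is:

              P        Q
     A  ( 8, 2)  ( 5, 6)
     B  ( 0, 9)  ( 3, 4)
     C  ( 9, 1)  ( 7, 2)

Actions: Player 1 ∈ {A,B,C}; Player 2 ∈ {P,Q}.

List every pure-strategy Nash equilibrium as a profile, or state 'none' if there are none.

PSNE = {(C,Q)}

(A,P): not NE [P1→C gives 9>8; P2→Q gives 6>2]
(A,Q): not NE [P1→C gives 7>5]
(B,P): not NE [P1→C gives 9>0]
(B,Q): not NE [P1→C gives 7>3; P2→P gives 9>4]
(C,P): not NE [P2→Q gives 2>1]
(C,Q): NE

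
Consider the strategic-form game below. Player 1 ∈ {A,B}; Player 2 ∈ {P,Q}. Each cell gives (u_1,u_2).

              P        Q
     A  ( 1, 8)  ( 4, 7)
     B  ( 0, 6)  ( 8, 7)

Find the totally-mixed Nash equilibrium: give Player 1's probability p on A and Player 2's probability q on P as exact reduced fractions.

p=1/2, q=4/5

P1 indiff ⇒ q·1+(1-q)·4 = q·0+(1-q)·8 ⇒ q(1) = (1-q)(4) ⇒ q = 4/5
P2 indiff ⇒ p·8+(1-p)·6 = p·7+(1-p)·7 ⇒ p(1) = (1-p)(1) ⇒ p = 1/2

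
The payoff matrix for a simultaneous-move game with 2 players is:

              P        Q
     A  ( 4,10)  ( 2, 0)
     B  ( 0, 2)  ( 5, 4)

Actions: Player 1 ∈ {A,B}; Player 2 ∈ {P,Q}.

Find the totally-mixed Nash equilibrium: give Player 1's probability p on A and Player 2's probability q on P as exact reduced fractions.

p=1/6, q=3/7

P1 indiff ⇒ q·4+(1-q)·2 = q·0+(1-q)·5 ⇒ q(4) = (1-q)(3) ⇒ q = 3/7
P2 indiff ⇒ p·10+(1-p)·2 = p·0+(1-p)·4 ⇒ p(10) = (1-p)(2) ⇒ p = 1/6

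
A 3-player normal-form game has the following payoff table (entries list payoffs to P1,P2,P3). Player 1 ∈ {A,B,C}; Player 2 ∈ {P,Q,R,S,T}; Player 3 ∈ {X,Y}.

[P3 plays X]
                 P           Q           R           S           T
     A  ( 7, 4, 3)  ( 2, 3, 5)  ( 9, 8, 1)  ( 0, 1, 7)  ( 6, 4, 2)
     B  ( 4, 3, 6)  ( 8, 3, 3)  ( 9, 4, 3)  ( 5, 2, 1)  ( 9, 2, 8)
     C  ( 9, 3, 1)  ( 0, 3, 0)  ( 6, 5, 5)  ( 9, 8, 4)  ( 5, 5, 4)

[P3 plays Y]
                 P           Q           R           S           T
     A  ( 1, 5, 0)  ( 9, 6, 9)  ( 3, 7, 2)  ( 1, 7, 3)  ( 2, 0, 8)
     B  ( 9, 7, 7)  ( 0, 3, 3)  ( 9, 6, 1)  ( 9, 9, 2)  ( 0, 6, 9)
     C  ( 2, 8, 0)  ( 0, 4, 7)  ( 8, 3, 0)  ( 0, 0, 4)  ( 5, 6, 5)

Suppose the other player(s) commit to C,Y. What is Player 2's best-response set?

BR_2 = {P}

u_2(P vs C,Y) = 8
u_2(Q vs C,Y) = 4
u_2(R vs C,Y) = 3
u_2(S vs C,Y) = 0
u_2(T vs C,Y) = 6
max payoff 8 at {P}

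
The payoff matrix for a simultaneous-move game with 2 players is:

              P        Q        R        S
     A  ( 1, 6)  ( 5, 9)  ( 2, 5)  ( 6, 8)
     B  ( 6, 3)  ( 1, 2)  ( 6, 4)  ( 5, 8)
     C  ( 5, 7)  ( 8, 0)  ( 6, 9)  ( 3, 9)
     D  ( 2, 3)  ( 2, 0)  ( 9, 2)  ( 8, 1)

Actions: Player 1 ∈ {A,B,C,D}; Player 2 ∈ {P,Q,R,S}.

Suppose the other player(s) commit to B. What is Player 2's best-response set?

u_2(P vs B) = 3
u_2(Q vs B) = 2
u_2(R vs B) = 4
u_2(S vs B) = 8
max payoff 8 at {S}

BR_2 = {S}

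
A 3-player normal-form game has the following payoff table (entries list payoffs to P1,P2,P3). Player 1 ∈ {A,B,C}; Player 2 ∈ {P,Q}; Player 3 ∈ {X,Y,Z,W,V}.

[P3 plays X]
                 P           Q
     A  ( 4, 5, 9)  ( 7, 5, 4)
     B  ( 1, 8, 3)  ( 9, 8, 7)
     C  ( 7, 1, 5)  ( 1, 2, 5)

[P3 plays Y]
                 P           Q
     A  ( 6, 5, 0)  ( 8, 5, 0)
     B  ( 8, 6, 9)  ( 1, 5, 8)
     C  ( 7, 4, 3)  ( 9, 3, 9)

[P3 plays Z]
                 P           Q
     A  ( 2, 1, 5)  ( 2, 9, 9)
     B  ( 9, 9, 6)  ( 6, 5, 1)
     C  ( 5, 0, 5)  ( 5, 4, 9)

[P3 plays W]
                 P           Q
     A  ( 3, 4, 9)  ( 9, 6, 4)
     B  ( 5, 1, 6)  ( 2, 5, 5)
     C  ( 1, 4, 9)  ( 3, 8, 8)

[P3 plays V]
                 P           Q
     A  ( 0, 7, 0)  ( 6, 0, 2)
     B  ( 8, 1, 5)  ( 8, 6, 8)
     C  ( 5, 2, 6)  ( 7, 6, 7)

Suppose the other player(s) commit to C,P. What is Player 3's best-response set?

u_3(X vs C,P) = 5
u_3(Y vs C,P) = 3
u_3(Z vs C,P) = 5
u_3(W vs C,P) = 9
u_3(V vs C,P) = 6
max payoff 9 at {W}

argmax u_3 = {W}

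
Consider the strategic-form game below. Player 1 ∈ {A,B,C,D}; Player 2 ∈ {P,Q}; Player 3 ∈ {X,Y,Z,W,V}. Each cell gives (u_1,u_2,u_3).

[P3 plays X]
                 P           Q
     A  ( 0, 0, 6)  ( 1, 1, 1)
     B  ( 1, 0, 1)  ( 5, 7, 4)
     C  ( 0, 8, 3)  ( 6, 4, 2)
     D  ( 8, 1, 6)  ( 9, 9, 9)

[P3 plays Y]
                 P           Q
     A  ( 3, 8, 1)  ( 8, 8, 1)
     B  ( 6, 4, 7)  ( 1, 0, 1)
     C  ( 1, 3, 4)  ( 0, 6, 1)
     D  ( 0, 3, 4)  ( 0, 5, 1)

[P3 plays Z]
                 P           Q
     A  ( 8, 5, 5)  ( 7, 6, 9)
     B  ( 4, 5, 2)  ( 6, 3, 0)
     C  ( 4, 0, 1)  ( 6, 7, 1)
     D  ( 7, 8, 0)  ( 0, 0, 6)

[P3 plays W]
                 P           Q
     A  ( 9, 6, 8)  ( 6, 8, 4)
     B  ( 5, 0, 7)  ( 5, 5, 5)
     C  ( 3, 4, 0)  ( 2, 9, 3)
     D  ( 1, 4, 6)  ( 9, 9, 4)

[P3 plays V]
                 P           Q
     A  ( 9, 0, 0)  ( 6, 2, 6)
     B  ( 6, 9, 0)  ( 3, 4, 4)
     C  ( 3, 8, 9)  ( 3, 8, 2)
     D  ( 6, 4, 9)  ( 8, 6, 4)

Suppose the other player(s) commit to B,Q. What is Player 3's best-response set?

argmax u_3 = {W}

u_3(X vs B,Q) = 4
u_3(Y vs B,Q) = 1
u_3(Z vs B,Q) = 0
u_3(W vs B,Q) = 5
u_3(V vs B,Q) = 4
max payoff 5 at {W}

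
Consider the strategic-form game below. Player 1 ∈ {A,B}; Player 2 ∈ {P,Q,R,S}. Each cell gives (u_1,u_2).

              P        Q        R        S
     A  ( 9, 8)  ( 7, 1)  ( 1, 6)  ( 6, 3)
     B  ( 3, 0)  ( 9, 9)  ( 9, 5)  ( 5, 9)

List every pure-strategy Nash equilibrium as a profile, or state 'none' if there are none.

(A,P): NE
(A,Q): not NE [P1→B gives 9>7; P2→P gives 8>1]
(A,R): not NE [P1→B gives 9>1; P2→P gives 8>6]
(A,S): not NE [P2→P gives 8>3]
(B,P): not NE [P1→A gives 9>3; P2→S gives 9>0]
(B,Q): NE
(B,R): not NE [P2→S gives 9>5]
(B,S): not NE [P1→A gives 6>5]

Nash profiles: (A,P), (B,Q)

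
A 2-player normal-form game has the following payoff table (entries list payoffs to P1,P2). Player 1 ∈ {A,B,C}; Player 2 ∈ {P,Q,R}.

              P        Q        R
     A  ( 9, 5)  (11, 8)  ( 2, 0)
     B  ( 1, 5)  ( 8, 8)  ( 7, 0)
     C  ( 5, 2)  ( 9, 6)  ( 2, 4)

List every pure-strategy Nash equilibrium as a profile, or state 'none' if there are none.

Nash profiles: (A,Q)

(A,P): not NE [P2→Q gives 8>5]
(A,Q): NE
(A,R): not NE [P1→B gives 7>2; P2→Q gives 8>0]
(B,P): not NE [P1→A gives 9>1; P2→Q gives 8>5]
(B,Q): not NE [P1→A gives 11>8]
(B,R): not NE [P2→Q gives 8>0]
(C,P): not NE [P1→A gives 9>5; P2→Q gives 6>2]
(C,Q): not NE [P1→A gives 11>9]
(C,R): not NE [P1→B gives 7>2; P2→Q gives 6>4]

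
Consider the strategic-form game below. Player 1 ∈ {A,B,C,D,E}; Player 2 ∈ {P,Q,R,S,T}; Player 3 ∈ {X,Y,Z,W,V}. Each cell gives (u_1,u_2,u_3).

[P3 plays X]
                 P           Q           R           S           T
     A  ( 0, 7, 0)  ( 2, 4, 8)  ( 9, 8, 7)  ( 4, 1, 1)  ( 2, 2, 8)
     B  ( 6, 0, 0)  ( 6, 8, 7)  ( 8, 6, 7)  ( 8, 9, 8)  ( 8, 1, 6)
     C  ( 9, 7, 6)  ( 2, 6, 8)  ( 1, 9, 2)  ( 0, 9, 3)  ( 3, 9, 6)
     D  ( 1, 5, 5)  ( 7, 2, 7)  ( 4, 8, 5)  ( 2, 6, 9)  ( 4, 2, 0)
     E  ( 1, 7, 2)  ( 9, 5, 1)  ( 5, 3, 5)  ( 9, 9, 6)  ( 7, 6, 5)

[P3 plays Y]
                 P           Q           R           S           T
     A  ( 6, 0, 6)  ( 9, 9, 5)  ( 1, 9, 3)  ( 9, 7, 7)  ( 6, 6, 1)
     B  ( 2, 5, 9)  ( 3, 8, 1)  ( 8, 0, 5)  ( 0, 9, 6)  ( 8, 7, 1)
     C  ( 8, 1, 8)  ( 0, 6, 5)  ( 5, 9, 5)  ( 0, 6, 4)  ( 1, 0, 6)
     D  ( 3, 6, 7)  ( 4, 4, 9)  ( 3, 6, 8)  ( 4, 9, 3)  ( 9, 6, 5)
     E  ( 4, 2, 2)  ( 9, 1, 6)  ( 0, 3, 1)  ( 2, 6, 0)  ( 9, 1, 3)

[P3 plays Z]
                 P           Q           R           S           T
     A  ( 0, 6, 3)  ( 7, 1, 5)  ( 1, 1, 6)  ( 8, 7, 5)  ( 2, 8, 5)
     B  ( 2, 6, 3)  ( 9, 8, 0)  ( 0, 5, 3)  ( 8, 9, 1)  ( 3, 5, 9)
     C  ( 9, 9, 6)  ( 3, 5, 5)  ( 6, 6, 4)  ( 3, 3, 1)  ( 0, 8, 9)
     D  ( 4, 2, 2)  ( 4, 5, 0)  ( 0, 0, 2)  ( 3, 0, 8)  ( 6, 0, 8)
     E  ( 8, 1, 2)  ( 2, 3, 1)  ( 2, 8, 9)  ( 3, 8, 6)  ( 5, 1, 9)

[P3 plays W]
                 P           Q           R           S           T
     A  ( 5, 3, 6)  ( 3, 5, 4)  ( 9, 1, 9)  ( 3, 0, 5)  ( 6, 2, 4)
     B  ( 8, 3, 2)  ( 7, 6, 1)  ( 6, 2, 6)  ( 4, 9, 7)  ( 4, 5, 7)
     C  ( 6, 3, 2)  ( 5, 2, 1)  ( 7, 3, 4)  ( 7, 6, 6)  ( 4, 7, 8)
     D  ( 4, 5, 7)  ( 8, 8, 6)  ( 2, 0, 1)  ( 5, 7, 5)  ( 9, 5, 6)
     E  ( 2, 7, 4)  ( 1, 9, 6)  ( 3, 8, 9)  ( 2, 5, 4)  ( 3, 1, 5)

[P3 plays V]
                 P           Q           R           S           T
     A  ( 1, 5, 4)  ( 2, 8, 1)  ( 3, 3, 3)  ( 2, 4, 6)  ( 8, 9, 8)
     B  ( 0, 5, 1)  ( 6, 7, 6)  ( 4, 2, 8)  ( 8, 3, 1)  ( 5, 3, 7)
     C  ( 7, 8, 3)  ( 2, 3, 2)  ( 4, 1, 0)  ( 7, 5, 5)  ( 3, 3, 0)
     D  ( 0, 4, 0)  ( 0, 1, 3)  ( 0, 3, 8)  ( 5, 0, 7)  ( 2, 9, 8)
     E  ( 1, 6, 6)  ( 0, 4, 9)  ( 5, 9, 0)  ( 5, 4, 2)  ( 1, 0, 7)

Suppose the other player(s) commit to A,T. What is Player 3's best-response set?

P3 best: {X,V}

u_3(X vs A,T) = 8
u_3(Y vs A,T) = 1
u_3(Z vs A,T) = 5
u_3(W vs A,T) = 4
u_3(V vs A,T) = 8
max payoff 8 at {X,V}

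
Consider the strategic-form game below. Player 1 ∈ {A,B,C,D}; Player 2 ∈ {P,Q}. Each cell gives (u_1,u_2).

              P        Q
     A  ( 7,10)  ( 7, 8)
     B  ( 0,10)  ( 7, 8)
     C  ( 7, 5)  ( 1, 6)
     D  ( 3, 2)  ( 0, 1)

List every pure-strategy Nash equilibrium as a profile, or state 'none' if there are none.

NE set: (A,P)

(A,P): NE
(A,Q): not NE [P2→P gives 10>8]
(B,P): not NE [P1→C gives 7>0]
(B,Q): not NE [P2→P gives 10>8]
(C,P): not NE [P2→Q gives 6>5]
(C,Q): not NE [P1→B gives 7>1]
(D,P): not NE [P1→C gives 7>3]
(D,Q): not NE [P1→B gives 7>0; P2→P gives 2>1]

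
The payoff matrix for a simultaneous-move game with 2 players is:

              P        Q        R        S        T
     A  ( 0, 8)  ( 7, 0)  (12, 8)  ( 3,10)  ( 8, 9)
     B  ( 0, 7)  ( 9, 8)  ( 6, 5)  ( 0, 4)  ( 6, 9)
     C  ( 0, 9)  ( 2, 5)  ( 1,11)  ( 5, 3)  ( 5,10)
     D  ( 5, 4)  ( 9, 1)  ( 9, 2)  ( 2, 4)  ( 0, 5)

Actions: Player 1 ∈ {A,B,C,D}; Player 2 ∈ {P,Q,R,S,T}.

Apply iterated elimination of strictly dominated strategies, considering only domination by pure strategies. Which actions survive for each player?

IESDS → P1:{A,C} P2:{R,S,T}

P2 drop P (T beats it: A:9>8 B:9>7 C:10>9 D:5>4)
P2 drop Q (T beats it: A:9>0 B:9>8 C:10>5 D:5>1)
P1 drop B (A beats it: R:12>6 S:3>0 T:8>6)
P1 drop D (A beats it: R:12>9 S:3>2 T:8>0)
P1→{A,C} P2→{R,S,T}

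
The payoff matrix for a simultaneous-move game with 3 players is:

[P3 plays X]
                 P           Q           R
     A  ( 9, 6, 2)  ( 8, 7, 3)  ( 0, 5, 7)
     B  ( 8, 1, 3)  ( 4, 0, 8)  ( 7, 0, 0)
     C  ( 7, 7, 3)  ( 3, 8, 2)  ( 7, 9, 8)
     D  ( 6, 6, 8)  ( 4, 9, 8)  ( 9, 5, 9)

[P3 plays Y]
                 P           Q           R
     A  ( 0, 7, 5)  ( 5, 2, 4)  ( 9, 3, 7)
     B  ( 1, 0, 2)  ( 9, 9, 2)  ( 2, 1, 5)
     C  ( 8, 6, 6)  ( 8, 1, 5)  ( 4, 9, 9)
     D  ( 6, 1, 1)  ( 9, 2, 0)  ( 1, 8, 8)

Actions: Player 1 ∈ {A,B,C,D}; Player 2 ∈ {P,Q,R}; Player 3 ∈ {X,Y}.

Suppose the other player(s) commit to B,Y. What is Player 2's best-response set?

u_2(P vs B,Y) = 0
u_2(Q vs B,Y) = 9
u_2(R vs B,Y) = 1
max payoff 9 at {Q}

argmax u_2 = {Q}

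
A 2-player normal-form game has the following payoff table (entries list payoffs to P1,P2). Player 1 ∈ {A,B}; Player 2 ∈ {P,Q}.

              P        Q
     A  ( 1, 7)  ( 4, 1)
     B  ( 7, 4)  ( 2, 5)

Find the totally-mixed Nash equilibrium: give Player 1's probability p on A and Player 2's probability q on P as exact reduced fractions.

P1 indiff ⇒ q·1+(1-q)·4 = q·7+(1-q)·2 ⇒ q(-6) = (1-q)(-2) ⇒ q = 1/4
P2 indiff ⇒ p·7+(1-p)·4 = p·1+(1-p)·5 ⇒ p(6) = (1-p)(1) ⇒ p = 1/7

(p,q) = (1/7, 1/4)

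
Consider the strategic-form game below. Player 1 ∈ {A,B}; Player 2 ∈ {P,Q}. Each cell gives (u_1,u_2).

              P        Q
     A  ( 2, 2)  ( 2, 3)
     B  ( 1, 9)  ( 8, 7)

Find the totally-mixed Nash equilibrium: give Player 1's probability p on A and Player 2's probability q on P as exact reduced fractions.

P1 indiff ⇒ q·2+(1-q)·2 = q·1+(1-q)·8 ⇒ q(1) = (1-q)(6) ⇒ q = 6/7
P2 indiff ⇒ p·2+(1-p)·9 = p·3+(1-p)·7 ⇒ p(-1) = (1-p)(-2) ⇒ p = 2/3

p=2/3, q=6/7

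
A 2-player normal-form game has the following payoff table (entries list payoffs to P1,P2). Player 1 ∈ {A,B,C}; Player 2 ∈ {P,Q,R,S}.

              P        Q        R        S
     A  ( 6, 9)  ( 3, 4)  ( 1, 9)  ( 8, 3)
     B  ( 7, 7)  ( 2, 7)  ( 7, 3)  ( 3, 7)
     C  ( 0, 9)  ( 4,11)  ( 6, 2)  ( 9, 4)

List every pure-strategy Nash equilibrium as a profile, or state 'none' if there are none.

PSNE = {(B,P), (C,Q)}

(A,P): not NE [P1→B gives 7>6]
(A,Q): not NE [P1→C gives 4>3; P2→R gives 9>4]
(A,R): not NE [P1→B gives 7>1]
(A,S): not NE [P1→C gives 9>8; P2→R gives 9>3]
(B,P): NE
(B,Q): not NE [P1→C gives 4>2]
(B,R): not NE [P2→S gives 7>3]
(B,S): not NE [P1→C gives 9>3]
(C,P): not NE [P1→B gives 7>0; P2→Q gives 11>9]
(C,Q): NE
(C,R): not NE [P1→B gives 7>6; P2→Q gives 11>2]
(C,S): not NE [P2→Q gives 11>4]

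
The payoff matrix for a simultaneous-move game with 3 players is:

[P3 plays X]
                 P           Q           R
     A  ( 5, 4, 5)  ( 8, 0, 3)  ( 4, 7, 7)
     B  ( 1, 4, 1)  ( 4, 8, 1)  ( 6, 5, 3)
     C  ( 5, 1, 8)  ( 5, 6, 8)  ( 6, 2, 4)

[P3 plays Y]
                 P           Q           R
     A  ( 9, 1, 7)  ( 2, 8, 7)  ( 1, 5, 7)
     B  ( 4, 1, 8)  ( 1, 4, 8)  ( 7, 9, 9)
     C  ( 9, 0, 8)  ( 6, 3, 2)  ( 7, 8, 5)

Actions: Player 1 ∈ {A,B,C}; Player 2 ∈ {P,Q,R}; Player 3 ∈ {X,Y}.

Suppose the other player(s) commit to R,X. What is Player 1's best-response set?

u_1(A vs R,X) = 4
u_1(B vs R,X) = 6
u_1(C vs R,X) = 6
max payoff 6 at {B,C}

P1 best: {B,C}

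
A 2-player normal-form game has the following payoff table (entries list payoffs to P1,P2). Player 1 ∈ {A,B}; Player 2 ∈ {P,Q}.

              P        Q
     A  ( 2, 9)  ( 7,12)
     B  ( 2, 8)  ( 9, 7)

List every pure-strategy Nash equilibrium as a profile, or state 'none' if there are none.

NE set: (B,P)

(A,P): not NE [P2→Q gives 12>9]
(A,Q): not NE [P1→B gives 9>7]
(B,P): NE
(B,Q): not NE [P2→P gives 8>7]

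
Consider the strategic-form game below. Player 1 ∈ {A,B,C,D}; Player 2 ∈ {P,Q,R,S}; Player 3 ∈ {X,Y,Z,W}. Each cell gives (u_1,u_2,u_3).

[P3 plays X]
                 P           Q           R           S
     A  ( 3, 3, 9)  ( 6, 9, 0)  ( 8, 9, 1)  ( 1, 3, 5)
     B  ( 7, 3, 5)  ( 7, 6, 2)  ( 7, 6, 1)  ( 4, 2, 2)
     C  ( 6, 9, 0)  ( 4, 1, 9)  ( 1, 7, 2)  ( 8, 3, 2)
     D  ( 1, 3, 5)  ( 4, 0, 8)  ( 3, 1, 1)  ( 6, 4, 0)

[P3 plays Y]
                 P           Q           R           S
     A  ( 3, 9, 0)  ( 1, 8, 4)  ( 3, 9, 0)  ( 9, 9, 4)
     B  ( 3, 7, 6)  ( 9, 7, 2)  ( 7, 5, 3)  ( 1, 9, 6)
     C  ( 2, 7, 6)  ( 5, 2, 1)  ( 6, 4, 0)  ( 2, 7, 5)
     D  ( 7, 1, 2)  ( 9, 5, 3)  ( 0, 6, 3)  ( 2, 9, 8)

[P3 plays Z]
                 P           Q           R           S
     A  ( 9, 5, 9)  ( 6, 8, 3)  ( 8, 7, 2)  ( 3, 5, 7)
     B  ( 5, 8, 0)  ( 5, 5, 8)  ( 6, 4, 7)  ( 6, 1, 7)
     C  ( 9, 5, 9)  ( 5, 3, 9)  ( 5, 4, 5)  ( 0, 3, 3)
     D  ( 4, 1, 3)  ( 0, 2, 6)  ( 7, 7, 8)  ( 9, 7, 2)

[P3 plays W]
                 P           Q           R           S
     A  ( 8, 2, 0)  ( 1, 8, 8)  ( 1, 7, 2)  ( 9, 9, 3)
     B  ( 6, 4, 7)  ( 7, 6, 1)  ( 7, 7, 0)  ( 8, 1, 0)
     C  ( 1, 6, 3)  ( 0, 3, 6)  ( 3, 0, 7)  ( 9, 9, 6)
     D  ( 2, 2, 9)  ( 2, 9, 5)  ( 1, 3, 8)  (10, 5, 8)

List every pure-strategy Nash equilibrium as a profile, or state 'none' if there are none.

(A,P,X): not NE [P1→B gives 7>3; P2→R gives 9>3]
(A,P,Y): not NE [P1→D gives 7>3; P3→Z gives 9>0]
(A,P,Z): not NE [P2→Q gives 8>5]
(A,P,W): not NE [P2→S gives 9>2; P3→Z gives 9>0]
(A,Q,X): not NE [P1→B gives 7>6; P3→W gives 8>0]
(A,Q,Y): not NE [P1→D gives 9>1; P2→S gives 9>8; P3→W gives 8>4]
(A,Q,Z): not NE [P3→W gives 8>3]
(A,Q,W): not NE [P1→B gives 7>1; P2→S gives 9>8]
(A,R,X): not NE [P3→W gives 2>1]
(A,R,Y): not NE [P1→B gives 7>3; P3→W gives 2>0]
(A,R,Z): not NE [P2→Q gives 8>7]
(A,R,W): not NE [P1→B gives 7>1; P2→S gives 9>7]
(A,S,X): not NE [P1→C gives 8>1; P2→R gives 9>3; P3→Z gives 7>5]
(A,S,Y): not NE [P3→Z gives 7>4]
(A,S,Z): not NE [P1→D gives 9>3; P2→Q gives 8>5]
(A,S,W): not NE [P1→D gives 10>9; P3→Z gives 7>3]
(B,P,X): not NE [P2→R gives 6>3; P3→W gives 7>5]
(B,P,Y): not NE [P1→D gives 7>3; P2→S gives 9>7; P3→W gives 7>6]
(B,P,Z): not NE [P1→C gives 9>5; P3→W gives 7>0]
(B,P,W): not NE [P1→A gives 8>6; P2→R gives 7>4]
(B,Q,X): not NE [P3→Z gives 8>2]
(B,Q,Y): not NE [P2→S gives 9>7; P3→Z gives 8>2]
(B,Q,Z): not NE [P1→A gives 6>5; P2→P gives 8>5]
(B,Q,W): not NE [P2→R gives 7>6; P3→Z gives 8>1]
(B,R,X): not NE [P1→A gives 8>7; P3→Z gives 7>1]
(B,R,Y): not NE [P2→S gives 9>5; P3→Z gives 7>3]
(B,R,Z): not NE [P1→A gives 8>6; P2→P gives 8>4]
(B,R,W): not NE [P3→Z gives 7>0]
(B,S,X): not NE [P1→C gives 8>4; P2→R gives 6>2; P3→Z gives 7>2]
(B,S,Y): not NE [P1→A gives 9>1; P3→Z gives 7>6]
(B,S,Z): not NE [P1→D gives 9>6; P2→P gives 8>1]
(B,S,W): not NE [P1→D gives 10>8; P2→R gives 7>1; P3→Z gives 7>0]
(C,P,X): not NE [P1→B gives 7>6; P3→Z gives 9>0]
(C,P,Y): not NE [P1→D gives 7>2; P3→Z gives 9>6]
(C,P,Z): NE
(C,P,W): not NE [P1→A gives 8>1; P2→S gives 9>6; P3→Z gives 9>3]
(C,Q,X): not NE [P1→B gives 7>4; P2→P gives 9>1]
(C,Q,Y): not NE [P1→D gives 9>5; P2→S gives 7>2; P3→Z gives 9>1]
(C,Q,Z): not NE [P1→A gives 6>5; P2→P gives 5>3]
(C,Q,W): not NE [P1→B gives 7>0; P2→S gives 9>3; P3→Z gives 9>6]
(C,R,X): not NE [P1→A gives 8>1; P2→P gives 9>7; P3→W gives 7>2]
(C,R,Y): not NE [P1→B gives 7>6; P2→S gives 7>4; P3→W gives 7>0]
(C,R,Z): not NE [P1→A gives 8>5; P2→P gives 5>4; P3→W gives 7>5]
(C,R,W): not NE [P1→B gives 7>3; P2→S gives 9>0]
(C,S,X): not NE [P2→P gives 9>3; P3→W gives 6>2]
(C,S,Y): not NE [P1→A gives 9>2; P3→W gives 6>5]
(C,S,Z): not NE [P1→D gives 9>0; P2→P gives 5>3; P3→W gives 6>3]
(C,S,W): not NE [P1→D gives 10>9]
(D,P,X): not NE [P1→B gives 7>1; P2→S gives 4>3; P3→W gives 9>5]
(D,P,Y): not NE [P2→S gives 9>1; P3→W gives 9>2]
(D,P,Z): not NE [P1→C gives 9>4; P2→S gives 7>1; P3→W gives 9>3]
(D,P,W): not NE [P1→A gives 8>2; P2→Q gives 9>2]
(D,Q,X): not NE [P1→B gives 7>4; P2→S gives 4>0]
(D,Q,Y): not NE [P2→S gives 9>5; P3→X gives 8>3]
(D,Q,Z): not NE [P1→A gives 6>0; P2→S gives 7>2; P3→X gives 8>6]
(D,Q,W): not NE [P1→B gives 7>2; P3→X gives 8>5]
(D,R,X): not NE [P1→A gives 8>3; P2→S gives 4>1; P3→W gives 8>1]
(D,R,Y): not NE [P1→B gives 7>0; P2→S gives 9>6; P3→W gives 8>3]
(D,R,Z): not NE [P1→A gives 8>7]
(D,R,W): not NE [P1→B gives 7>1; P2→Q gives 9>3]
(D,S,X): not NE [P1→C gives 8>6; P3→W gives 8>0]
(D,S,Y): not NE [P1→A gives 9>2]
(D,S,Z): not NE [P3→W gives 8>2]
(D,S,W): not NE [P2→Q gives 9>5]

NE set: (C,P,Z)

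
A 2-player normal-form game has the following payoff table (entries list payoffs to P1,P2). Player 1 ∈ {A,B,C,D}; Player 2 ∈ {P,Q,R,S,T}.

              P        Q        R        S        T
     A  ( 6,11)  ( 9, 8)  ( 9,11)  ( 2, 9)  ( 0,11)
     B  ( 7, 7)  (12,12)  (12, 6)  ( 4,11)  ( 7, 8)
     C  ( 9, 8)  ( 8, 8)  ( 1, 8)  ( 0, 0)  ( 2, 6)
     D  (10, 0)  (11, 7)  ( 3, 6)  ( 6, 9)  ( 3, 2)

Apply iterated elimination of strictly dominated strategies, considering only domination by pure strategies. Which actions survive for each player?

P1 drop A (B beats it: P:7>6 Q:12>9 R:12>9 S:4>2 T:7>0)
P1 drop C (D beats it: P:10>9 Q:11>8 R:3>1 S:6>0 T:3>2)
P2 drop P (Q beats it: B:12>7 D:7>0)
P2 drop R (Q beats it: B:12>6 D:7>6)
P2 drop T (Q beats it: B:12>8 D:7>2)
P1→{B,D} P2→{Q,S}

Remaining: P1:{B,D} P2:{Q,S}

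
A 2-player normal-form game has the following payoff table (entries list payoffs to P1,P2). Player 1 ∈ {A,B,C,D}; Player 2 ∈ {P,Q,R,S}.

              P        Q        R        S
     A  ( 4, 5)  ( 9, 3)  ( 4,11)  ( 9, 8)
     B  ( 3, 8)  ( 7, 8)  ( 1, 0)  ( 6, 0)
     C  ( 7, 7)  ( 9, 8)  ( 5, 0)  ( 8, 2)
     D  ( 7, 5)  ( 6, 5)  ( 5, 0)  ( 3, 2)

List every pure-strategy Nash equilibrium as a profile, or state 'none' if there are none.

(A,P): not NE [P1→D gives 7>4; P2→R gives 11>5]
(A,Q): not NE [P2→R gives 11>3]
(A,R): not NE [P1→D gives 5>4]
(A,S): not NE [P2→R gives 11>8]
(B,P): not NE [P1→D gives 7>3]
(B,Q): not NE [P1→C gives 9>7]
(B,R): not NE [P1→D gives 5>1; P2→Q gives 8>0]
(B,S): not NE [P1→A gives 9>6; P2→Q gives 8>0]
(C,P): not NE [P2→Q gives 8>7]
(C,Q): NE
(C,R): not NE [P2→Q gives 8>0]
(C,S): not NE [P1→A gives 9>8; P2→Q gives 8>2]
(D,P): NE
(D,Q): not NE [P1→C gives 9>6]
(D,R): not NE [P2→Q gives 5>0]
(D,S): not NE [P1→A gives 9>3; P2→Q gives 5>2]

NE set: (C,Q), (D,P)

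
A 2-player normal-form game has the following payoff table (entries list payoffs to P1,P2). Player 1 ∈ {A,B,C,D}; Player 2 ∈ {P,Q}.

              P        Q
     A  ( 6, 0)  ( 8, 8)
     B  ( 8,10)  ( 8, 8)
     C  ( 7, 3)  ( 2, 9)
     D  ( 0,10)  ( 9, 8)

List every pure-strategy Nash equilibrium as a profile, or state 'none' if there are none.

NE set: (B,P)

(A,P): not NE [P1→B gives 8>6; P2→Q gives 8>0]
(A,Q): not NE [P1→D gives 9>8]
(B,P): NE
(B,Q): not NE [P1→D gives 9>8; P2→P gives 10>8]
(C,P): not NE [P1→B gives 8>7; P2→Q gives 9>3]
(C,Q): not NE [P1→D gives 9>2]
(D,P): not NE [P1→B gives 8>0]
(D,Q): not NE [P2→P gives 10>8]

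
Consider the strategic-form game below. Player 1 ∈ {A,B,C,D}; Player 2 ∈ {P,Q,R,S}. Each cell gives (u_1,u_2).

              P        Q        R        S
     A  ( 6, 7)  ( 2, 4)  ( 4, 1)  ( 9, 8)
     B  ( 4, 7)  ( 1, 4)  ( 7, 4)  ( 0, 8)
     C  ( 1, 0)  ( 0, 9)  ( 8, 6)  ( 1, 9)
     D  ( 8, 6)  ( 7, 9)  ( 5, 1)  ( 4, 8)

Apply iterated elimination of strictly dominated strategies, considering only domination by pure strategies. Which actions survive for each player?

P2 drop P (S beats it: A:8>7 B:8>7 C:9>0 D:8>6)
P2 drop R (S beats it: A:8>1 B:8>4 C:9>6 D:8>1)
P1 drop B (A beats it: Q:2>1 S:9>0)
P1 drop C (A beats it: Q:2>0 S:9>1)
P1→{A,D} P2→{Q,S}

IESDS → P1:{A,D} P2:{Q,S}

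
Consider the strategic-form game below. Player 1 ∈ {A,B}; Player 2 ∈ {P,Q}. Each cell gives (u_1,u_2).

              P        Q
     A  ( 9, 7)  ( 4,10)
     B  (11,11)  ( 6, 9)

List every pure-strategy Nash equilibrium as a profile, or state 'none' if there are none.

NE set: (B,P)

(A,P): not NE [P1→B gives 11>9; P2→Q gives 10>7]
(A,Q): not NE [P1→B gives 6>4]
(B,P): NE
(B,Q): not NE [P2→P gives 11>9]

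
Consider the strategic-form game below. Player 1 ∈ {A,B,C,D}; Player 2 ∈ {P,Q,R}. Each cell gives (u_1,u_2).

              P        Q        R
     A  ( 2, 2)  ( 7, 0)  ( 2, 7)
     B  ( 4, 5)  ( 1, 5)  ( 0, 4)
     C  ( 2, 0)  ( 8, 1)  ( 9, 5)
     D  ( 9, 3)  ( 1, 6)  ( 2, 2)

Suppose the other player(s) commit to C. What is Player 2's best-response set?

BR_2 = {R}

u_2(P vs C) = 0
u_2(Q vs C) = 1
u_2(R vs C) = 5
max payoff 5 at {R}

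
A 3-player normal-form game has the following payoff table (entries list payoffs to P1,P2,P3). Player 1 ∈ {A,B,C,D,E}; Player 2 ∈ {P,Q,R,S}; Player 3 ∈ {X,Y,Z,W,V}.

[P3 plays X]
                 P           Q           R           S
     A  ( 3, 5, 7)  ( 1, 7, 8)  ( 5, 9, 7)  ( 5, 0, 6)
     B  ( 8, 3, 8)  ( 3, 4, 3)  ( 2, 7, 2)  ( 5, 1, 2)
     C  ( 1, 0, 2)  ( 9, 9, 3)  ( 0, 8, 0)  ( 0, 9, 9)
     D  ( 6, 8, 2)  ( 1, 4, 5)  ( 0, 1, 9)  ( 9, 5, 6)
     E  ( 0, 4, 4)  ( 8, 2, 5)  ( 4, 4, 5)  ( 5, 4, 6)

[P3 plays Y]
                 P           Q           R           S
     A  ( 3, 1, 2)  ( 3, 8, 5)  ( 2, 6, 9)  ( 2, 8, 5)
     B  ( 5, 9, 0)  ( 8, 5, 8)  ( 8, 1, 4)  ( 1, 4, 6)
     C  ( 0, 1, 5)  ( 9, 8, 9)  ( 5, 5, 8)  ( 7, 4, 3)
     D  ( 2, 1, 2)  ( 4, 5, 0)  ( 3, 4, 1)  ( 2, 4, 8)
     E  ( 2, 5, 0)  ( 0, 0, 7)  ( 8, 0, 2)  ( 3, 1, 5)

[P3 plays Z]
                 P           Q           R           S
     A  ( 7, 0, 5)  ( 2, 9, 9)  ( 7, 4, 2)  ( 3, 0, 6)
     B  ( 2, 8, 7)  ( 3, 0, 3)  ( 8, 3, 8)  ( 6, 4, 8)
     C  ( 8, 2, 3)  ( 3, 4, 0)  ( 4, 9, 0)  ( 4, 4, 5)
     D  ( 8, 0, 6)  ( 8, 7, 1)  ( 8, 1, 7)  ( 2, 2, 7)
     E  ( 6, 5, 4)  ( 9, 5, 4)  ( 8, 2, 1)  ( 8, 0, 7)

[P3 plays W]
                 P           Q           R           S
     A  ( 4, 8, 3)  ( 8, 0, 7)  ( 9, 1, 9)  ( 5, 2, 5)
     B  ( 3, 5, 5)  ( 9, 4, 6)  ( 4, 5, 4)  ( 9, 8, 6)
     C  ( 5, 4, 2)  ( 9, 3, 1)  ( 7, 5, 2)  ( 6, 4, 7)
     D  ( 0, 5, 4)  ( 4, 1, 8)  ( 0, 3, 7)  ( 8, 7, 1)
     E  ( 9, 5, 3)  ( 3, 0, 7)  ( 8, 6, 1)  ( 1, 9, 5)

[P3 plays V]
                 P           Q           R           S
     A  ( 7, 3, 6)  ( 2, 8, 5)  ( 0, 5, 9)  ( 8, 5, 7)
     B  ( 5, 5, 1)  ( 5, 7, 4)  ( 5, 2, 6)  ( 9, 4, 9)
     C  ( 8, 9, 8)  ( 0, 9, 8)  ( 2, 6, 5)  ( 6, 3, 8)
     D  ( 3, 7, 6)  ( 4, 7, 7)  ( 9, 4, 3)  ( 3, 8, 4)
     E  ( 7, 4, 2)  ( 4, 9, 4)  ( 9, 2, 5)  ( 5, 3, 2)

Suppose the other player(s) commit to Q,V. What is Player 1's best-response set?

u_1(A vs Q,V) = 2
u_1(B vs Q,V) = 5
u_1(C vs Q,V) = 0
u_1(D vs Q,V) = 4
u_1(E vs Q,V) = 4
max payoff 5 at {B}

BR_1 = {B}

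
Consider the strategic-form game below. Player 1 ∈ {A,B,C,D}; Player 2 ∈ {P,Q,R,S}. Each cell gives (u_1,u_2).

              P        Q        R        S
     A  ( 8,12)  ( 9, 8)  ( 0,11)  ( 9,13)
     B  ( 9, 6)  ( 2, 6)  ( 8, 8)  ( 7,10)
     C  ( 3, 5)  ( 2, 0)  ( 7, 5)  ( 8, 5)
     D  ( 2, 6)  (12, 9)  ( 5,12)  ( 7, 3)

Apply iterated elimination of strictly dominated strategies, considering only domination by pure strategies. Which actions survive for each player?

P2 drop Q (R beats it: A:11>8 B:8>6 C:5>0 D:12>9)
P1 drop D (C beats it: P:3>2 R:7>5 S:8>7)
P1→{A,B,C} P2→{P,R,S}

IESDS → P1:{A,B,C} P2:{P,R,S}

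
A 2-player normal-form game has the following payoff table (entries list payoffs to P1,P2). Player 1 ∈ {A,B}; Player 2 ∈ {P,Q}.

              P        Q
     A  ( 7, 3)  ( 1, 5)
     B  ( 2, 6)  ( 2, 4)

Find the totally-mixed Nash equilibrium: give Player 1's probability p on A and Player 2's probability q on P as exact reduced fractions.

P1 indiff ⇒ q·7+(1-q)·1 = q·2+(1-q)·2 ⇒ q(5) = (1-q)(1) ⇒ q = 1/6
P2 indiff ⇒ p·3+(1-p)·6 = p·5+(1-p)·4 ⇒ p(-2) = (1-p)(-2) ⇒ p = 1/2

(p,q) = (1/2, 1/6)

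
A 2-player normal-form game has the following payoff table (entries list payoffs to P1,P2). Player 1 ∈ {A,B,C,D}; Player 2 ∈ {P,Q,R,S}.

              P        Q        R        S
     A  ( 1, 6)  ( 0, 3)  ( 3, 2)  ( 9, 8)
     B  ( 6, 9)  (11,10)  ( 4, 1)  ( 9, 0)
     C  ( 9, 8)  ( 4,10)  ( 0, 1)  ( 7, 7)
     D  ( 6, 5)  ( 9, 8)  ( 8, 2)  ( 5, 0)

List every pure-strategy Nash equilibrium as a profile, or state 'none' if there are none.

PSNE = {(A,S), (B,Q)}

(A,P): not NE [P1→C gives 9>1; P2→S gives 8>6]
(A,Q): not NE [P1→B gives 11>0; P2→S gives 8>3]
(A,R): not NE [P1→D gives 8>3; P2→S gives 8>2]
(A,S): NE
(B,P): not NE [P1→C gives 9>6; P2→Q gives 10>9]
(B,Q): NE
(B,R): not NE [P1→D gives 8>4; P2→Q gives 10>1]
(B,S): not NE [P2→Q gives 10>0]
(C,P): not NE [P2→Q gives 10>8]
(C,Q): not NE [P1→B gives 11>4]
(C,R): not NE [P1→D gives 8>0; P2→Q gives 10>1]
(C,S): not NE [P1→B gives 9>7; P2→Q gives 10>7]
(D,P): not NE [P1→C gives 9>6; P2→Q gives 8>5]
(D,Q): not NE [P1→B gives 11>9]
(D,R): not NE [P2→Q gives 8>2]
(D,S): not NE [P1→B gives 9>5; P2→Q gives 8>0]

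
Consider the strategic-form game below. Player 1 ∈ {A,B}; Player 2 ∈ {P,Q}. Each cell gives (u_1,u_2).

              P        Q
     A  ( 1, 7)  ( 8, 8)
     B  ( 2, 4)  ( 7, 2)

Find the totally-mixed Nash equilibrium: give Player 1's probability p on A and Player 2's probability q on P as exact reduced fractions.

P1 indiff ⇒ q·1+(1-q)·8 = q·2+(1-q)·7 ⇒ q(-1) = (1-q)(-1) ⇒ q = 1/2
P2 indiff ⇒ p·7+(1-p)·4 = p·8+(1-p)·2 ⇒ p(-1) = (1-p)(-2) ⇒ p = 2/3

p=2/3, q=1/2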